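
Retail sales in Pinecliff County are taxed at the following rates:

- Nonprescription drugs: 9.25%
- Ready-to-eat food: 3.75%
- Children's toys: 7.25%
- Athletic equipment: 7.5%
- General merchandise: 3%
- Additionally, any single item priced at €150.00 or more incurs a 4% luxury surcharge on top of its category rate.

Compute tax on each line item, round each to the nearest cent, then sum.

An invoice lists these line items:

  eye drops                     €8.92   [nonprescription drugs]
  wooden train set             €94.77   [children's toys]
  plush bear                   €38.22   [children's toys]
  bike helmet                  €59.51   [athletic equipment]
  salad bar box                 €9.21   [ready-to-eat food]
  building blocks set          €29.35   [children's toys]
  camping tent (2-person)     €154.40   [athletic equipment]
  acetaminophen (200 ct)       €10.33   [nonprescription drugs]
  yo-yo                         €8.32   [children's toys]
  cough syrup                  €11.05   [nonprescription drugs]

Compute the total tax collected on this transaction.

Eye drops €8.92: nonprescription drugs → 9.25% → €0.83
Wooden train set €94.77: children's toys → 7.25% → €6.87
Plush bear €38.22: children's toys → 7.25% → €2.77
Bike helmet €59.51: athletic equipment → 7.5% → €4.46
Salad bar box €9.21: ready-to-eat food → 3.75% → €0.35
Building blocks set €29.35: children's toys → 7.25% → €2.13
Camping tent (2-person) €154.40: athletic equipment → 7.5% + 4% surcharge = 11.5% → €17.76
Acetaminophen (200 ct) €10.33: nonprescription drugs → 9.25% → €0.96
Yo-yo €8.32: children's toys → 7.25% → €0.60
Cough syrup €11.05: nonprescription drugs → 9.25% → €1.02
Total tax = €0.83 + €6.87 + €2.77 + €4.46 + €0.35 + €2.13 + €17.76 + €0.96 + €0.60 + €1.02 = €37.75

€37.75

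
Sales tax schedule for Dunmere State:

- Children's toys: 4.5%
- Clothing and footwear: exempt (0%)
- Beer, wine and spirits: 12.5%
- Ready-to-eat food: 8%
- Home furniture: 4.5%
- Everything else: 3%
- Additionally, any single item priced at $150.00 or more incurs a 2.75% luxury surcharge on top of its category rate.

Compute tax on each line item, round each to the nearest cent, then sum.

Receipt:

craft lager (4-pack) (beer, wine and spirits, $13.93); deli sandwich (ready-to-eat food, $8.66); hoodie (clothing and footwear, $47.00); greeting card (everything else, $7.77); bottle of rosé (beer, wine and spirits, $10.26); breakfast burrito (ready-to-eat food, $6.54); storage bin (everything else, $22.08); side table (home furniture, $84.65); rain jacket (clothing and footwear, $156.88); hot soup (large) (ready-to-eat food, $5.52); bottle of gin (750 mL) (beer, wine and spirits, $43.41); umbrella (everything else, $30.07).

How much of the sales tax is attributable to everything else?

$1.79

Greeting card $7.77: everything else → 3% → $0.23
Storage bin $22.08: everything else → 3% → $0.66
Umbrella $30.07: everything else → 3% → $0.90
Tax on everything else = $0.23 + $0.66 + $0.90 = $1.79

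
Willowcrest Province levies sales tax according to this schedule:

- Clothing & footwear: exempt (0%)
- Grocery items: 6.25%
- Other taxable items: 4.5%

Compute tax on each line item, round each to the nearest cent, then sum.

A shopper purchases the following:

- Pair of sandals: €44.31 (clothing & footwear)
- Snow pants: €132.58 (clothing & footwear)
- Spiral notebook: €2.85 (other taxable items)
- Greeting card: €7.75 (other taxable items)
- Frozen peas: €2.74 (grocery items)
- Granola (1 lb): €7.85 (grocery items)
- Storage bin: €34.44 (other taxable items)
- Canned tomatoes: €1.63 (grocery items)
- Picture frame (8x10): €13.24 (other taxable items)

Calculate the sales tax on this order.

€3.39

Pair of sandals €44.31: clothing & footwear → 0% → €0.00
Snow pants €132.58: clothing & footwear → 0% → €0.00
Spiral notebook €2.85: other taxable items → 4.5% → €0.13
Greeting card €7.75: other taxable items → 4.5% → €0.35
Frozen peas €2.74: grocery items → 6.25% → €0.17
Granola (1 lb) €7.85: grocery items → 6.25% → €0.49
Storage bin €34.44: other taxable items → 4.5% → €1.55
Canned tomatoes €1.63: grocery items → 6.25% → €0.10
Picture frame (8x10) €13.24: other taxable items → 4.5% → €0.60
Total tax = €0.13 + €0.35 + €0.17 + €0.49 + €1.55 + €0.10 + €0.60 = €3.39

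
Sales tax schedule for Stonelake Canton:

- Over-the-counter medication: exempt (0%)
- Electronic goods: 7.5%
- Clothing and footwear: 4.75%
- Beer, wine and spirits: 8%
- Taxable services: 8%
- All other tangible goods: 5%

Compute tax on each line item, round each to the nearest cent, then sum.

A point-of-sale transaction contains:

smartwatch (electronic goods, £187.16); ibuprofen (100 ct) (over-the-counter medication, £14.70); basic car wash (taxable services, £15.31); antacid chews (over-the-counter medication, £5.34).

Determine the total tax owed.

Smartwatch £187.16: electronic goods → 7.5% → £14.04
Ibuprofen (100 ct) £14.70: over-the-counter medication → 0% → £0.00
Basic car wash £15.31: taxable services → 8% → £1.22
Antacid chews £5.34: over-the-counter medication → 0% → £0.00
Total tax = £14.04 + £1.22 = £15.26

£15.26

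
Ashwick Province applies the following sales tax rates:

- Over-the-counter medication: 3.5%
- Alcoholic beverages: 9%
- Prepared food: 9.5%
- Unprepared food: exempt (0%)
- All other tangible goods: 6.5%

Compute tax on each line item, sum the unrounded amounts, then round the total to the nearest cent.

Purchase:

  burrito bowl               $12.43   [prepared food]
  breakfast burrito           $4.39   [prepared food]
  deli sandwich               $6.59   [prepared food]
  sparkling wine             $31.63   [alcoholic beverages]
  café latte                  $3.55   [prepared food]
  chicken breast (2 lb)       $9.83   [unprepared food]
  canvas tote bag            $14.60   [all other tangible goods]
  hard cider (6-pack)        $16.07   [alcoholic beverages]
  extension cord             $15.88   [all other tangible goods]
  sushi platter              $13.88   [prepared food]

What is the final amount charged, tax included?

Burrito bowl $12.43: prepared food → 9.5% → $1.18085
Breakfast burrito $4.39: prepared food → 9.5% → $0.41705
Deli sandwich $6.59: prepared food → 9.5% → $0.62605
Sparkling wine $31.63: alcoholic beverages → 9% → $2.8467
Café latte $3.55: prepared food → 9.5% → $0.33725
Chicken breast (2 lb) $9.83: unprepared food → 0% → $0.00
Canvas tote bag $14.60: all other tangible goods → 6.5% → $0.949
Hard cider (6-pack) $16.07: alcoholic beverages → 9% → $1.4463
Extension cord $15.88: all other tangible goods → 6.5% → $1.0322
Sushi platter $13.88: prepared food → 9.5% → $1.3186
Subtotal = $128.85; unrounded tax = $10.154 → $10.15; total due = $139.00

$139.00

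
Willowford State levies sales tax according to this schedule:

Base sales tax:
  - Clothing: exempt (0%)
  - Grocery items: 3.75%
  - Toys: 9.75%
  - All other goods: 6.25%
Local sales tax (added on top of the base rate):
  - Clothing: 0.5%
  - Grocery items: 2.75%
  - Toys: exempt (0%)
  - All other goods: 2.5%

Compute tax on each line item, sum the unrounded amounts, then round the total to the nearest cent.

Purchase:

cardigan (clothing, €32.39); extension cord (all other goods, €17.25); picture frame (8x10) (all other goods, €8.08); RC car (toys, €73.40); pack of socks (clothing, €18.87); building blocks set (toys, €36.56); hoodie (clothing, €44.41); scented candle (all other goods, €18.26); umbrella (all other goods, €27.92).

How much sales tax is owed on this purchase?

€17.46

Cardigan €32.39: clothing → 0% + 0.5% local = 0.5% → €0.16195
Extension cord €17.25: all other goods → 6.25% + 2.5% local = 8.75% → €1.509375
Picture frame (8x10) €8.08: all other goods → 6.25% + 2.5% local = 8.75% → €0.707
RC car €73.40: toys → 9.75% + 0% local = 9.75% → €7.1565
Pack of socks €18.87: clothing → 0% + 0.5% local = 0.5% → €0.09435
Building blocks set €36.56: toys → 9.75% + 0% local = 9.75% → €3.5646
Hoodie €44.41: clothing → 0% + 0.5% local = 0.5% → €0.22205
Scented candle €18.26: all other goods → 6.25% + 2.5% local = 8.75% → €1.59775
Umbrella €27.92: all other goods → 6.25% + 2.5% local = 8.75% → €2.443
Unrounded tax sum = €17.456575 → €17.46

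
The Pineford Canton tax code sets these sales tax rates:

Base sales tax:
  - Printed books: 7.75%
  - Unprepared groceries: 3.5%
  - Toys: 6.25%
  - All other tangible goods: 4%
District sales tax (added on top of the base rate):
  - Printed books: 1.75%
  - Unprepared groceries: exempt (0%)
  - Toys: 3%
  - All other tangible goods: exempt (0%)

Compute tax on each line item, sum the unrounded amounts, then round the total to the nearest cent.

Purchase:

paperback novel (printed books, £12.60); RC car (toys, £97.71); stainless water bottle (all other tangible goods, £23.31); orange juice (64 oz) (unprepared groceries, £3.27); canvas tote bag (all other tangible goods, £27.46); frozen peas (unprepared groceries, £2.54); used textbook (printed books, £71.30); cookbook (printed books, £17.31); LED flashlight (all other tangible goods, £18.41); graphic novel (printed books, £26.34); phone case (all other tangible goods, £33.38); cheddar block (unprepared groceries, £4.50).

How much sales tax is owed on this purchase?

Paperback novel £12.60: printed books → 7.75% + 1.75% district = 9.5% → £1.197
RC car £97.71: toys → 6.25% + 3% district = 9.25% → £9.038175
Stainless water bottle £23.31: all other tangible goods → 4% + 0% district = 4% → £0.9324
Orange juice (64 oz) £3.27: unprepared groceries → 3.5% + 0% district = 3.5% → £0.11445
Canvas tote bag £27.46: all other tangible goods → 4% + 0% district = 4% → £1.0984
Frozen peas £2.54: unprepared groceries → 3.5% + 0% district = 3.5% → £0.0889
Used textbook £71.30: printed books → 7.75% + 1.75% district = 9.5% → £6.7735
Cookbook £17.31: printed books → 7.75% + 1.75% district = 9.5% → £1.64445
LED flashlight £18.41: all other tangible goods → 4% + 0% district = 4% → £0.7364
Graphic novel £26.34: printed books → 7.75% + 1.75% district = 9.5% → £2.5023
Phone case £33.38: all other tangible goods → 4% + 0% district = 4% → £1.3352
Cheddar block £4.50: unprepared groceries → 3.5% + 0% district = 3.5% → £0.1575
Unrounded tax sum = £25.618675 → £25.62

£25.62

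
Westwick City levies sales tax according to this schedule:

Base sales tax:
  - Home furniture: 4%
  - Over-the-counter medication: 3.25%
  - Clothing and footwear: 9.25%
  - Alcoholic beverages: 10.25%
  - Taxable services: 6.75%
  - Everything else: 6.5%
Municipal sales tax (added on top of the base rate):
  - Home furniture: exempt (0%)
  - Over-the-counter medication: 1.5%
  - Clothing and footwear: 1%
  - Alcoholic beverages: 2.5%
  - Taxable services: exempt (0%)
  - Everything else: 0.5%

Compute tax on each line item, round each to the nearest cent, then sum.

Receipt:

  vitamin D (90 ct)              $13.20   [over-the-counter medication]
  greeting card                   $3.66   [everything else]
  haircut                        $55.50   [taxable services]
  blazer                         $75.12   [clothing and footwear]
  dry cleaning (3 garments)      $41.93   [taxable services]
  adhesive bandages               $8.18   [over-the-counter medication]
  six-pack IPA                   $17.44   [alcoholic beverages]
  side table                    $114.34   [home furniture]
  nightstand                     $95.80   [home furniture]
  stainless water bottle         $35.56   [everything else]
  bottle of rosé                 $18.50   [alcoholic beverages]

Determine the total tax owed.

$31.03

Vitamin D (90 ct) $13.20: over-the-counter medication → 3.25% + 1.5% municipal = 4.75% → $0.63
Greeting card $3.66: everything else → 6.5% + 0.5% municipal = 7% → $0.26
Haircut $55.50: taxable services → 6.75% + 0% municipal = 6.75% → $3.75
Blazer $75.12: clothing and footwear → 9.25% + 1% municipal = 10.25% → $7.70
Dry cleaning (3 garments) $41.93: taxable services → 6.75% + 0% municipal = 6.75% → $2.83
Adhesive bandages $8.18: over-the-counter medication → 3.25% + 1.5% municipal = 4.75% → $0.39
Six-pack IPA $17.44: alcoholic beverages → 10.25% + 2.5% municipal = 12.75% → $2.22
Side table $114.34: home furniture → 4% + 0% municipal = 4% → $4.57
Nightstand $95.80: home furniture → 4% + 0% municipal = 4% → $3.83
Stainless water bottle $35.56: everything else → 6.5% + 0.5% municipal = 7% → $2.49
Bottle of rosé $18.50: alcoholic beverages → 10.25% + 2.5% municipal = 12.75% → $2.36
Total tax = $0.63 + $0.26 + $3.75 + $7.70 + $2.83 + $0.39 + $2.22 + $4.57 + $3.83 + $2.49 + $2.36 = $31.03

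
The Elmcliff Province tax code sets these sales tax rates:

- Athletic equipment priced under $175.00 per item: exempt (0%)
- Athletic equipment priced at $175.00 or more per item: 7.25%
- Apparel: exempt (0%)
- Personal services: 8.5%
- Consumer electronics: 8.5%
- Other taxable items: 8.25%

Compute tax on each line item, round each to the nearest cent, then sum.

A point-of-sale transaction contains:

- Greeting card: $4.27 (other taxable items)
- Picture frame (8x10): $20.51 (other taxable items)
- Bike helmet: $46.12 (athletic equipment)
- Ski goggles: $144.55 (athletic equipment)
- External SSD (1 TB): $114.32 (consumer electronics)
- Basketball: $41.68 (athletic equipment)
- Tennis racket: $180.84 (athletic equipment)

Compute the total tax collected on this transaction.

$24.87

Greeting card $4.27: other taxable items → 8.25% → $0.35
Picture frame (8x10) $20.51: other taxable items → 8.25% → $1.69
Bike helmet $46.12: athletic equipment, under $175.00 → 0% → $0.00
Ski goggles $144.55: athletic equipment, under $175.00 → 0% → $0.00
External SSD (1 TB) $114.32: consumer electronics → 8.5% → $9.72
Basketball $41.68: athletic equipment, under $175.00 → 0% → $0.00
Tennis racket $180.84: athletic equipment, $175.00 or more → 7.25% → $13.11
Total tax = $0.35 + $1.69 + $9.72 + $13.11 = $24.87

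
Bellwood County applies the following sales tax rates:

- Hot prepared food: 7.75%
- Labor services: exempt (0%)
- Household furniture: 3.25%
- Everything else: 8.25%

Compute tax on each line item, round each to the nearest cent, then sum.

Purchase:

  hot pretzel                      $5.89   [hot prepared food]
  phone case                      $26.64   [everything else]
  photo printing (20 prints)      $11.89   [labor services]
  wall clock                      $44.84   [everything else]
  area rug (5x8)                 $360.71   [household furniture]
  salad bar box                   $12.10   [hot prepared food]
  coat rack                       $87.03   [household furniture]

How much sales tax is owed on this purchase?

$21.85

Hot pretzel $5.89: hot prepared food → 7.75% → $0.46
Phone case $26.64: everything else → 8.25% → $2.20
Photo printing (20 prints) $11.89: labor services → 0% → $0.00
Wall clock $44.84: everything else → 8.25% → $3.70
Area rug (5x8) $360.71: household furniture → 3.25% → $11.72
Salad bar box $12.10: hot prepared food → 7.75% → $0.94
Coat rack $87.03: household furniture → 3.25% → $2.83
Total tax = $0.46 + $2.20 + $3.70 + $11.72 + $0.94 + $2.83 = $21.85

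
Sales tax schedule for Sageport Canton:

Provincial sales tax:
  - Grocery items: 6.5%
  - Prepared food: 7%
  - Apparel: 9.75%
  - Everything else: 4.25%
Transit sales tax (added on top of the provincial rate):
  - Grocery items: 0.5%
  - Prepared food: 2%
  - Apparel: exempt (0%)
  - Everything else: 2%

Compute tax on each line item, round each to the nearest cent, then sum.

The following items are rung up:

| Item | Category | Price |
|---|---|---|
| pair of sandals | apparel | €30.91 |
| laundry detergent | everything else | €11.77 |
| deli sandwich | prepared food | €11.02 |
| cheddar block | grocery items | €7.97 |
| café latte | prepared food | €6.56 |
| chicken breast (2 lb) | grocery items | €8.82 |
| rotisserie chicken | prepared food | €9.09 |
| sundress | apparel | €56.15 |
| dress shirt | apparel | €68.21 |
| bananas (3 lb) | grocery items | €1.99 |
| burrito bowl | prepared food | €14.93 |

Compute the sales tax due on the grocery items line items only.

Cheddar block €7.97: grocery items → 6.5% + 0.5% transit = 7% → €0.56
Chicken breast (2 lb) €8.82: grocery items → 6.5% + 0.5% transit = 7% → €0.62
Bananas (3 lb) €1.99: grocery items → 6.5% + 0.5% transit = 7% → €0.14
Tax on grocery items = €0.56 + €0.62 + €0.14 = €1.32

€1.32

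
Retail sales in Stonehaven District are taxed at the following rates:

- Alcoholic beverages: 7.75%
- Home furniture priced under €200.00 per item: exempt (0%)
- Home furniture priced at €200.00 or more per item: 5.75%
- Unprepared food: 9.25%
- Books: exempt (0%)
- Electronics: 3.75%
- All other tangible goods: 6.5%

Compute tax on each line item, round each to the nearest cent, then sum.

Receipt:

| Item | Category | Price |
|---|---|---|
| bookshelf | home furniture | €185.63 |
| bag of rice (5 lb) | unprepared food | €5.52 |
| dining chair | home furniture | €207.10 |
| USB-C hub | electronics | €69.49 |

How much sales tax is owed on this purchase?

€15.03

Bookshelf €185.63: home furniture, under €200.00 → 0% → €0.00
Bag of rice (5 lb) €5.52: unprepared food → 9.25% → €0.51
Dining chair €207.10: home furniture, €200.00 or more → 5.75% → €11.91
USB-C hub €69.49: electronics → 3.75% → €2.61
Total tax = €0.51 + €11.91 + €2.61 = €15.03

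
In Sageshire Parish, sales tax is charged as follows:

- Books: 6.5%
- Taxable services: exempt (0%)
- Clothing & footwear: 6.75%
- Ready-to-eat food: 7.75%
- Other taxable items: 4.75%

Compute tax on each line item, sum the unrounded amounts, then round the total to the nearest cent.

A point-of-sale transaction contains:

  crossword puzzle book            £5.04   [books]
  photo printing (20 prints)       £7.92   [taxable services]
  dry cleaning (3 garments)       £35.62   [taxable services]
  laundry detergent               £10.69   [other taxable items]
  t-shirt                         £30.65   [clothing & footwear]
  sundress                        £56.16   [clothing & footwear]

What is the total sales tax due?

Crossword puzzle book £5.04: books → 6.5% → £0.3276
Photo printing (20 prints) £7.92: taxable services → 0% → £0.00
Dry cleaning (3 garments) £35.62: taxable services → 0% → £0.00
Laundry detergent £10.69: other taxable items → 4.75% → £0.507775
T-shirt £30.65: clothing & footwear → 6.75% → £2.068875
Sundress £56.16: clothing & footwear → 6.75% → £3.7908
Unrounded tax sum = £6.69505 → £6.70

£6.70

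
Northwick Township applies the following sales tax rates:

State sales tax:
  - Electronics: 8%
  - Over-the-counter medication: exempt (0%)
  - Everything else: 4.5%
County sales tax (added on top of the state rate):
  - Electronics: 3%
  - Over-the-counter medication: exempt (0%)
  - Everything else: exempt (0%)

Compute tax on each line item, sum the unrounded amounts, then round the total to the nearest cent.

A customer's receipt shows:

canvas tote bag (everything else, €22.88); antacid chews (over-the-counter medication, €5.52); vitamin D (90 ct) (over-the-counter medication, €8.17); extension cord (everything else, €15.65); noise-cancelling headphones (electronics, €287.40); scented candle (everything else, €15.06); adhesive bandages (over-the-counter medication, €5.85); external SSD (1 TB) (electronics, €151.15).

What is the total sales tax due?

€50.65

Canvas tote bag €22.88: everything else → 4.5% + 0% county = 4.5% → €1.0296
Antacid chews €5.52: over-the-counter medication → 0% + 0% county = 0% → €0.00
Vitamin D (90 ct) €8.17: over-the-counter medication → 0% + 0% county = 0% → €0.00
Extension cord €15.65: everything else → 4.5% + 0% county = 4.5% → €0.70425
Noise-cancelling headphones €287.40: electronics → 8% + 3% county = 11% → €31.614
Scented candle €15.06: everything else → 4.5% + 0% county = 4.5% → €0.6777
Adhesive bandages €5.85: over-the-counter medication → 0% + 0% county = 0% → €0.00
External SSD (1 TB) €151.15: electronics → 8% + 3% county = 11% → €16.6265
Unrounded tax sum = €50.65205 → €50.65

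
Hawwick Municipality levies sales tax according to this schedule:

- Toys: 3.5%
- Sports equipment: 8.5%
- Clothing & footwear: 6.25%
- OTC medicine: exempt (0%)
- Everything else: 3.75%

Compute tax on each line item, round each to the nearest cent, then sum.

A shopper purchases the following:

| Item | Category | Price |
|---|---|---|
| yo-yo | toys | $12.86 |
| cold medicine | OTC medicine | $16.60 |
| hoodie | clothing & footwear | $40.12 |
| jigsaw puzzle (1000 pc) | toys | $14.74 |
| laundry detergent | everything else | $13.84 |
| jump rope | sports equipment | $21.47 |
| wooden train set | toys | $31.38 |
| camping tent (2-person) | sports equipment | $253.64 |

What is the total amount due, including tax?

$433.13

Yo-yo $12.86: toys → 3.5% → $0.45
Cold medicine $16.60: OTC medicine → 0% → $0.00
Hoodie $40.12: clothing & footwear → 6.25% → $2.51
Jigsaw puzzle (1000 pc) $14.74: toys → 3.5% → $0.52
Laundry detergent $13.84: everything else → 3.75% → $0.52
Jump rope $21.47: sports equipment → 8.5% → $1.82
Wooden train set $31.38: toys → 3.5% → $1.10
Camping tent (2-person) $253.64: sports equipment → 8.5% → $21.56
Subtotal = $404.65; tax = $28.48; total due = $433.13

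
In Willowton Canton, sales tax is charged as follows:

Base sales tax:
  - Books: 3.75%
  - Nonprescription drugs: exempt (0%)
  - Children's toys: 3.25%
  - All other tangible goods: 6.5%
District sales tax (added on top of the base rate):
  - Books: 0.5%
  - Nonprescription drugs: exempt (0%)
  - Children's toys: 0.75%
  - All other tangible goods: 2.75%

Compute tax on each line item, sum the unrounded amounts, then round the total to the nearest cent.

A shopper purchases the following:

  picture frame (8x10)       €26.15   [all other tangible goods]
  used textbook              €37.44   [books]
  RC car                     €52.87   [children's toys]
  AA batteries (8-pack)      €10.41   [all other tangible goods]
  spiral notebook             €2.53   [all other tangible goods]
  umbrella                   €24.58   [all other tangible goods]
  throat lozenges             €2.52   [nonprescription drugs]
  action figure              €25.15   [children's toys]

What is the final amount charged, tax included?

€192.25

Picture frame (8x10) €26.15: all other tangible goods → 6.5% + 2.75% district = 9.25% → €2.418875
Used textbook €37.44: books → 3.75% + 0.5% district = 4.25% → €1.5912
RC car €52.87: children's toys → 3.25% + 0.75% district = 4% → €2.1148
AA batteries (8-pack) €10.41: all other tangible goods → 6.5% + 2.75% district = 9.25% → €0.962925
Spiral notebook €2.53: all other tangible goods → 6.5% + 2.75% district = 9.25% → €0.234025
Umbrella €24.58: all other tangible goods → 6.5% + 2.75% district = 9.25% → €2.27365
Throat lozenges €2.52: nonprescription drugs → 0% + 0% district = 0% → €0.00
Action figure €25.15: children's toys → 3.25% + 0.75% district = 4% → €1.006
Subtotal = €181.65; unrounded tax = €10.601475 → €10.60; total due = €192.25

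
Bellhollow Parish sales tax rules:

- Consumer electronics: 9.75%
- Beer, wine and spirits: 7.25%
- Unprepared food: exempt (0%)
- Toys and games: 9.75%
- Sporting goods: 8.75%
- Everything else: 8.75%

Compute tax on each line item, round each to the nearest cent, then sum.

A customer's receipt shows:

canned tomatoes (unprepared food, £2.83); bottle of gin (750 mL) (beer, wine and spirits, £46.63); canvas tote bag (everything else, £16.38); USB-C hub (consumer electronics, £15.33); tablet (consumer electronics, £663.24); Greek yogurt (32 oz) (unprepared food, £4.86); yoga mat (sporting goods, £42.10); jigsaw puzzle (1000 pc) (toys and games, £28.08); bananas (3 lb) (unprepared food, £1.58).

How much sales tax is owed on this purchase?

Canned tomatoes £2.83: unprepared food → 0% → £0.00
Bottle of gin (750 mL) £46.63: beer, wine and spirits → 7.25% → £3.38
Canvas tote bag £16.38: everything else → 8.75% → £1.43
USB-C hub £15.33: consumer electronics → 9.75% → £1.49
Tablet £663.24: consumer electronics → 9.75% → £64.67
Greek yogurt (32 oz) £4.86: unprepared food → 0% → £0.00
Yoga mat £42.10: sporting goods → 8.75% → £3.68
Jigsaw puzzle (1000 pc) £28.08: toys and games → 9.75% → £2.74
Bananas (3 lb) £1.58: unprepared food → 0% → £0.00
Total tax = £3.38 + £1.43 + £1.49 + £64.67 + £3.68 + £2.74 = £77.39

£77.39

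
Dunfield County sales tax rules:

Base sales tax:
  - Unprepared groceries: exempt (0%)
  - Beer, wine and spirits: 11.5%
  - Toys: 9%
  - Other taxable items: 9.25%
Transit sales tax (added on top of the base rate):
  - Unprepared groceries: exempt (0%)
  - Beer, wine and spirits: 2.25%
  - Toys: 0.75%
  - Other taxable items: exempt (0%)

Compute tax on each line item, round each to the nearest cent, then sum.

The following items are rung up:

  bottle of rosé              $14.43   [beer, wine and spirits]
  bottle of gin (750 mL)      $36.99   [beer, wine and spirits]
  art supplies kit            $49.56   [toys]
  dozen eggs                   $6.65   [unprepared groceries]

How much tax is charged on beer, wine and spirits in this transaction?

$7.07

Bottle of rosé $14.43: beer, wine and spirits → 11.5% + 2.25% transit = 13.75% → $1.98
Bottle of gin (750 mL) $36.99: beer, wine and spirits → 11.5% + 2.25% transit = 13.75% → $5.09
Tax on beer, wine and spirits = $1.98 + $5.09 = $7.07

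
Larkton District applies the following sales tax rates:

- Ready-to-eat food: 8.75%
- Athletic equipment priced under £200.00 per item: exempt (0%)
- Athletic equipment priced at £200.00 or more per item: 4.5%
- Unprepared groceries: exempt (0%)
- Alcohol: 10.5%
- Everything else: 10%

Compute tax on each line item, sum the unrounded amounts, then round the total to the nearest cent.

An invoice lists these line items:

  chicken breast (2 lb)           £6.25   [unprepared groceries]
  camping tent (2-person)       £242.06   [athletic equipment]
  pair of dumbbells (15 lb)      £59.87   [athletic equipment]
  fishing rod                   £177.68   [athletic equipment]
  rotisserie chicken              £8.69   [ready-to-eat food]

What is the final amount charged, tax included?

Chicken breast (2 lb) £6.25: unprepared groceries → 0% → £0.00
Camping tent (2-person) £242.06: athletic equipment, £200.00 or more → 4.5% → £10.8927
Pair of dumbbells (15 lb) £59.87: athletic equipment, under £200.00 → 0% → £0.00
Fishing rod £177.68: athletic equipment, under £200.00 → 0% → £0.00
Rotisserie chicken £8.69: ready-to-eat food → 8.75% → £0.760375
Subtotal = £494.55; unrounded tax = £11.653075 → £11.65; total due = £506.20

£506.20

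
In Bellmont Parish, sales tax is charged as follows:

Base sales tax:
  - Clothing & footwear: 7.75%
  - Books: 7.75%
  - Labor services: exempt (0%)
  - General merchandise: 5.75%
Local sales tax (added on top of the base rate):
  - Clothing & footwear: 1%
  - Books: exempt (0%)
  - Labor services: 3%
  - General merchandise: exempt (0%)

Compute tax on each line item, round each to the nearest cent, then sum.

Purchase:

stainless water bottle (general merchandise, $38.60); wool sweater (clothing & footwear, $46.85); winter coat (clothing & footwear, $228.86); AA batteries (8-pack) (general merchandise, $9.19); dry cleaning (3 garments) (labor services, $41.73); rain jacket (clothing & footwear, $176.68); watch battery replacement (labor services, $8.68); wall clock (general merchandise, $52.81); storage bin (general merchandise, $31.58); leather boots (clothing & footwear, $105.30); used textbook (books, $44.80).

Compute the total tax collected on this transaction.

$61.39

Stainless water bottle $38.60: general merchandise → 5.75% + 0% local = 5.75% → $2.22
Wool sweater $46.85: clothing & footwear → 7.75% + 1% local = 8.75% → $4.10
Winter coat $228.86: clothing & footwear → 7.75% + 1% local = 8.75% → $20.03
AA batteries (8-pack) $9.19: general merchandise → 5.75% + 0% local = 5.75% → $0.53
Dry cleaning (3 garments) $41.73: labor services → 0% + 3% local = 3% → $1.25
Rain jacket $176.68: clothing & footwear → 7.75% + 1% local = 8.75% → $15.46
Watch battery replacement $8.68: labor services → 0% + 3% local = 3% → $0.26
Wall clock $52.81: general merchandise → 5.75% + 0% local = 5.75% → $3.04
Storage bin $31.58: general merchandise → 5.75% + 0% local = 5.75% → $1.82
Leather boots $105.30: clothing & footwear → 7.75% + 1% local = 8.75% → $9.21
Used textbook $44.80: books → 7.75% + 0% local = 7.75% → $3.47
Total tax = $2.22 + $4.10 + $20.03 + $0.53 + $1.25 + $15.46 + $0.26 + $3.04 + $1.82 + $9.21 + $3.47 = $61.39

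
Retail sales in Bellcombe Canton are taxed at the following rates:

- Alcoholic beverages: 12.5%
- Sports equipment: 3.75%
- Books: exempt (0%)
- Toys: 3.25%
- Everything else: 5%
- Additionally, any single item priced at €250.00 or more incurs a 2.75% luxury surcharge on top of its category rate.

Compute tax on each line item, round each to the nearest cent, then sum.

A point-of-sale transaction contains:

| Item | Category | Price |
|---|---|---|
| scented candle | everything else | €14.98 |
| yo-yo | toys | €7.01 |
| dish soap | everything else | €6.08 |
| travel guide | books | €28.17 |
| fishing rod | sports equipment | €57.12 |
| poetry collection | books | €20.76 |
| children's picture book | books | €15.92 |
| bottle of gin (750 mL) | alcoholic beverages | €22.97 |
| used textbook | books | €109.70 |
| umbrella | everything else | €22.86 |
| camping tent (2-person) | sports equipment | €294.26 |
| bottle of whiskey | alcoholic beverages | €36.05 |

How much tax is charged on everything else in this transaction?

€2.19

Scented candle €14.98: everything else → 5% → €0.75
Dish soap €6.08: everything else → 5% → €0.30
Umbrella €22.86: everything else → 5% → €1.14
Tax on everything else = €0.75 + €0.30 + €1.14 = €2.19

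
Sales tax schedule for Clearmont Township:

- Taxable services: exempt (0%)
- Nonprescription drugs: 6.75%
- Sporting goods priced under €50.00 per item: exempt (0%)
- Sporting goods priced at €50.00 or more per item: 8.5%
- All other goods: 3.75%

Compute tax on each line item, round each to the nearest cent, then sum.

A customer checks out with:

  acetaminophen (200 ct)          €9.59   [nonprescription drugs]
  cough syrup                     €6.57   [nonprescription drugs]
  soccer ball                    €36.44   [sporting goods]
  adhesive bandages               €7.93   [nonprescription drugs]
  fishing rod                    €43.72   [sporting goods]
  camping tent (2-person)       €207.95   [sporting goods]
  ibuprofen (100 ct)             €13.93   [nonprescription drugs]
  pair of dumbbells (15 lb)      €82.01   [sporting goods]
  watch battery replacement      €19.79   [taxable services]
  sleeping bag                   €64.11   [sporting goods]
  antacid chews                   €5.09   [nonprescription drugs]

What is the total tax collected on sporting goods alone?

Soccer ball €36.44: sporting goods, under €50.00 → 0% → €0.00
Fishing rod €43.72: sporting goods, under €50.00 → 0% → €0.00
Camping tent (2-person) €207.95: sporting goods, €50.00 or more → 8.5% → €17.68
Pair of dumbbells (15 lb) €82.01: sporting goods, €50.00 or more → 8.5% → €6.97
Sleeping bag €64.11: sporting goods, €50.00 or more → 8.5% → €5.45
Tax on sporting goods = €0.00 + €0.00 + €17.68 + €6.97 + €5.45 = €30.10

€30.10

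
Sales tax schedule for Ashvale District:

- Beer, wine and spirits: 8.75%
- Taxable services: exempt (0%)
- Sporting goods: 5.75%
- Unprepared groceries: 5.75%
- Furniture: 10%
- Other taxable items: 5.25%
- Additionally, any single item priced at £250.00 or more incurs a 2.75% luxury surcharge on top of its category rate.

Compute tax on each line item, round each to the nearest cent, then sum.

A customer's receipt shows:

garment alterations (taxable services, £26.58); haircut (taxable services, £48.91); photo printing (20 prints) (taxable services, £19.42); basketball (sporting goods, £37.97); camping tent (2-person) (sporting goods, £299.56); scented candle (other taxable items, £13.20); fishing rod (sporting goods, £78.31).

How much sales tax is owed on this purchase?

£32.83

Garment alterations £26.58: taxable services → 0% → £0.00
Haircut £48.91: taxable services → 0% → £0.00
Photo printing (20 prints) £19.42: taxable services → 0% → £0.00
Basketball £37.97: sporting goods → 5.75% → £2.18
Camping tent (2-person) £299.56: sporting goods → 5.75% + 2.75% surcharge = 8.5% → £25.46
Scented candle £13.20: other taxable items → 5.25% → £0.69
Fishing rod £78.31: sporting goods → 5.75% → £4.50
Total tax = £2.18 + £25.46 + £0.69 + £4.50 = £32.83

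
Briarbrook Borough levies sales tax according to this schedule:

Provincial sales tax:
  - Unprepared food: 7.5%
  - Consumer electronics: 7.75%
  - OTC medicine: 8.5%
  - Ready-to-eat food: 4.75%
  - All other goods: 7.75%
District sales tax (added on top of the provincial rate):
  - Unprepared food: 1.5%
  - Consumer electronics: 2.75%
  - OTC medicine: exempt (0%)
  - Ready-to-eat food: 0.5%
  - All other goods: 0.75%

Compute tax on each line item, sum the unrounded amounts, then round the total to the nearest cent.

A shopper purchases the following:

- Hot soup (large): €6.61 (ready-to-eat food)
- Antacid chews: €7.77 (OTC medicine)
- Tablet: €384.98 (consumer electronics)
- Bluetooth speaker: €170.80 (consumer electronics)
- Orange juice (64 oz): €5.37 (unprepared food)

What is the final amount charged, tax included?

Hot soup (large) €6.61: ready-to-eat food → 4.75% + 0.5% district = 5.25% → €0.347025
Antacid chews €7.77: OTC medicine → 8.5% + 0% district = 8.5% → €0.66045
Tablet €384.98: consumer electronics → 7.75% + 2.75% district = 10.5% → €40.4229
Bluetooth speaker €170.80: consumer electronics → 7.75% + 2.75% district = 10.5% → €17.934
Orange juice (64 oz) €5.37: unprepared food → 7.5% + 1.5% district = 9% → €0.4833
Subtotal = €575.53; unrounded tax = €59.847675 → €59.85; total due = €635.38

€635.38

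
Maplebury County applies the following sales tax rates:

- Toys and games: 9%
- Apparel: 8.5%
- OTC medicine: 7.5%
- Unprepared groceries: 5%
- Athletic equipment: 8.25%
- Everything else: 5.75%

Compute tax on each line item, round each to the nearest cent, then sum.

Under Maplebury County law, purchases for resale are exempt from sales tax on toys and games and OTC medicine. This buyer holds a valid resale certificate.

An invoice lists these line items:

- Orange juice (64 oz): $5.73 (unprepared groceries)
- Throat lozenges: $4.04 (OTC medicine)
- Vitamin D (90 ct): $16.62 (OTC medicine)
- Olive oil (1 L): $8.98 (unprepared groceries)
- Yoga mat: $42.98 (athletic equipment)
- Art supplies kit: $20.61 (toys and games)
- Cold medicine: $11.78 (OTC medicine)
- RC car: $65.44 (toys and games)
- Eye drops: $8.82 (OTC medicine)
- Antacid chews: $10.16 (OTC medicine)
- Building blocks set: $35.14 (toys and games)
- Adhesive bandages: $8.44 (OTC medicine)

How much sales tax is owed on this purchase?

$4.29

Orange juice (64 oz) $5.73: unprepared groceries → 5% → $0.29
Throat lozenges $4.04: OTC medicine, buyer-exempt → 0% → $0.00
Vitamin D (90 ct) $16.62: OTC medicine, buyer-exempt → 0% → $0.00
Olive oil (1 L) $8.98: unprepared groceries → 5% → $0.45
Yoga mat $42.98: athletic equipment → 8.25% → $3.55
Art supplies kit $20.61: toys and games, buyer-exempt → 0% → $0.00
Cold medicine $11.78: OTC medicine, buyer-exempt → 0% → $0.00
RC car $65.44: toys and games, buyer-exempt → 0% → $0.00
Eye drops $8.82: OTC medicine, buyer-exempt → 0% → $0.00
Antacid chews $10.16: OTC medicine, buyer-exempt → 0% → $0.00
Building blocks set $35.14: toys and games, buyer-exempt → 0% → $0.00
Adhesive bandages $8.44: OTC medicine, buyer-exempt → 0% → $0.00
Total tax = $0.29 + $0.45 + $3.55 = $4.29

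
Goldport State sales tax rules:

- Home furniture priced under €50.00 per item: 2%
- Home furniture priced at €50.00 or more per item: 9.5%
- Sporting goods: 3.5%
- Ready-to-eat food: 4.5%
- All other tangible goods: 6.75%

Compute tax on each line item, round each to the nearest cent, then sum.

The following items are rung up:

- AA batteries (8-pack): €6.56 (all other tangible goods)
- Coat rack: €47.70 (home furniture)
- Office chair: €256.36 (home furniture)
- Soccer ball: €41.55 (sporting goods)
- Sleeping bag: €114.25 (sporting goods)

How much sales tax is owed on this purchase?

AA batteries (8-pack) €6.56: all other tangible goods → 6.75% → €0.44
Coat rack €47.70: home furniture, under €50.00 → 2% → €0.95
Office chair €256.36: home furniture, €50.00 or more → 9.5% → €24.35
Soccer ball €41.55: sporting goods → 3.5% → €1.45
Sleeping bag €114.25: sporting goods → 3.5% → €4.00
Total tax = €0.44 + €0.95 + €24.35 + €1.45 + €4.00 = €31.19

€31.19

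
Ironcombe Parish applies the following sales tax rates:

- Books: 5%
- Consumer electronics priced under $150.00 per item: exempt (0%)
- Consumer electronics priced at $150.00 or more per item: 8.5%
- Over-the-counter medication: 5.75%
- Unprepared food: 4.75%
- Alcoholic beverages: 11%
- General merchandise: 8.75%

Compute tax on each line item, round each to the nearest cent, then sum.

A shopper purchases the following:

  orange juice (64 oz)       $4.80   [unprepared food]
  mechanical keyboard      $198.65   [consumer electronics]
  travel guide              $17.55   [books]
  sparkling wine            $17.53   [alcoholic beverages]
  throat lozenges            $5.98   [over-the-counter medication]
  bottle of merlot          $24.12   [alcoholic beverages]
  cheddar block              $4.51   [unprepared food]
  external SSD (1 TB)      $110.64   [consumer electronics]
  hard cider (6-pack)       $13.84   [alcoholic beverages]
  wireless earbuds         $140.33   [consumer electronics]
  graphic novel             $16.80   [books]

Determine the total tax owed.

Orange juice (64 oz) $4.80: unprepared food → 4.75% → $0.23
Mechanical keyboard $198.65: consumer electronics, $150.00 or more → 8.5% → $16.89
Travel guide $17.55: books → 5% → $0.88
Sparkling wine $17.53: alcoholic beverages → 11% → $1.93
Throat lozenges $5.98: over-the-counter medication → 5.75% → $0.34
Bottle of merlot $24.12: alcoholic beverages → 11% → $2.65
Cheddar block $4.51: unprepared food → 4.75% → $0.21
External SSD (1 TB) $110.64: consumer electronics, under $150.00 → 0% → $0.00
Hard cider (6-pack) $13.84: alcoholic beverages → 11% → $1.52
Wireless earbuds $140.33: consumer electronics, under $150.00 → 0% → $0.00
Graphic novel $16.80: books → 5% → $0.84
Total tax = $0.23 + $16.89 + $0.88 + $1.93 + $0.34 + $2.65 + $0.21 + $1.52 + $0.84 = $25.49

$25.49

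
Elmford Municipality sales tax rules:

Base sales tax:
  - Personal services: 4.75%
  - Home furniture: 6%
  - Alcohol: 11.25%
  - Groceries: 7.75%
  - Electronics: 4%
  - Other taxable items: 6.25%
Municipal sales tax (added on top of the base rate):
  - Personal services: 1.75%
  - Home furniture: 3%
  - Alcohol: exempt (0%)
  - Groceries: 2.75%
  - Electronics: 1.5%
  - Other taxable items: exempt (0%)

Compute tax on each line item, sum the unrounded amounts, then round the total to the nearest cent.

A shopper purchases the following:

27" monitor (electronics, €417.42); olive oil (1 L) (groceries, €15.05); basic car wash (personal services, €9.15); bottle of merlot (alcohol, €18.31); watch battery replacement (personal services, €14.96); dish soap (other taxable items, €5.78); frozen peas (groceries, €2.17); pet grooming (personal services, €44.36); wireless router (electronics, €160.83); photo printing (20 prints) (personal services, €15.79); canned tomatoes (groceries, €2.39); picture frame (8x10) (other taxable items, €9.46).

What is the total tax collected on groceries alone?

€2.06

Olive oil (1 L) €15.05: groceries → 7.75% + 2.75% municipal = 10.5% → €1.58025
Frozen peas €2.17: groceries → 7.75% + 2.75% municipal = 10.5% → €0.22785
Canned tomatoes €2.39: groceries → 7.75% + 2.75% municipal = 10.5% → €0.25095
Tax on groceries: unrounded sum = €2.05905 → €2.06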